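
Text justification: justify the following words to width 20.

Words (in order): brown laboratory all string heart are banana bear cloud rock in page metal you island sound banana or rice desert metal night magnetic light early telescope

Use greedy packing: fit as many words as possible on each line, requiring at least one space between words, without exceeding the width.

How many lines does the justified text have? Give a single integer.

Answer: 9

Derivation:
Line 1: ['brown', 'laboratory', 'all'] (min_width=20, slack=0)
Line 2: ['string', 'heart', 'are'] (min_width=16, slack=4)
Line 3: ['banana', 'bear', 'cloud'] (min_width=17, slack=3)
Line 4: ['rock', 'in', 'page', 'metal'] (min_width=18, slack=2)
Line 5: ['you', 'island', 'sound'] (min_width=16, slack=4)
Line 6: ['banana', 'or', 'rice'] (min_width=14, slack=6)
Line 7: ['desert', 'metal', 'night'] (min_width=18, slack=2)
Line 8: ['magnetic', 'light', 'early'] (min_width=20, slack=0)
Line 9: ['telescope'] (min_width=9, slack=11)
Total lines: 9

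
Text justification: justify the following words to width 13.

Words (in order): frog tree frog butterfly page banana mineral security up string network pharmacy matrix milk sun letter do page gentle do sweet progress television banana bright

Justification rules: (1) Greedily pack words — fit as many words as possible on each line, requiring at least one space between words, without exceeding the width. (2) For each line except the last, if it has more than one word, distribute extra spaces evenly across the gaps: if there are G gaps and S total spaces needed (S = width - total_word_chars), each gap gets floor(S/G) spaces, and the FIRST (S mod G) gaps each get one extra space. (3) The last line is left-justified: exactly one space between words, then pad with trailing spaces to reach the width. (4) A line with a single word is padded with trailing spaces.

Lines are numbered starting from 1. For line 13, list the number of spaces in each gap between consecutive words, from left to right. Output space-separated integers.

Answer: 6

Derivation:
Line 1: ['frog', 'tree'] (min_width=9, slack=4)
Line 2: ['frog'] (min_width=4, slack=9)
Line 3: ['butterfly'] (min_width=9, slack=4)
Line 4: ['page', 'banana'] (min_width=11, slack=2)
Line 5: ['mineral'] (min_width=7, slack=6)
Line 6: ['security', 'up'] (min_width=11, slack=2)
Line 7: ['string'] (min_width=6, slack=7)
Line 8: ['network'] (min_width=7, slack=6)
Line 9: ['pharmacy'] (min_width=8, slack=5)
Line 10: ['matrix', 'milk'] (min_width=11, slack=2)
Line 11: ['sun', 'letter', 'do'] (min_width=13, slack=0)
Line 12: ['page', 'gentle'] (min_width=11, slack=2)
Line 13: ['do', 'sweet'] (min_width=8, slack=5)
Line 14: ['progress'] (min_width=8, slack=5)
Line 15: ['television'] (min_width=10, slack=3)
Line 16: ['banana', 'bright'] (min_width=13, slack=0)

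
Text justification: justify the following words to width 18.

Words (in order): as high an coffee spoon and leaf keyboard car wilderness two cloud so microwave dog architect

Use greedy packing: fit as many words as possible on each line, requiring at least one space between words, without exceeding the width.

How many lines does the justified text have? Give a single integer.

Answer: 6

Derivation:
Line 1: ['as', 'high', 'an', 'coffee'] (min_width=17, slack=1)
Line 2: ['spoon', 'and', 'leaf'] (min_width=14, slack=4)
Line 3: ['keyboard', 'car'] (min_width=12, slack=6)
Line 4: ['wilderness', 'two'] (min_width=14, slack=4)
Line 5: ['cloud', 'so', 'microwave'] (min_width=18, slack=0)
Line 6: ['dog', 'architect'] (min_width=13, slack=5)
Total lines: 6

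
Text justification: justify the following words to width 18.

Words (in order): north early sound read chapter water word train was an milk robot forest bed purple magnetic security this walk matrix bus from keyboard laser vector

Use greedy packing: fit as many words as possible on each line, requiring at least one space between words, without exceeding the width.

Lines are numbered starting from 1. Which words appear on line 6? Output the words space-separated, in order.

Line 1: ['north', 'early', 'sound'] (min_width=17, slack=1)
Line 2: ['read', 'chapter', 'water'] (min_width=18, slack=0)
Line 3: ['word', 'train', 'was', 'an'] (min_width=17, slack=1)
Line 4: ['milk', 'robot', 'forest'] (min_width=17, slack=1)
Line 5: ['bed', 'purple'] (min_width=10, slack=8)
Line 6: ['magnetic', 'security'] (min_width=17, slack=1)
Line 7: ['this', 'walk', 'matrix'] (min_width=16, slack=2)
Line 8: ['bus', 'from', 'keyboard'] (min_width=17, slack=1)
Line 9: ['laser', 'vector'] (min_width=12, slack=6)

Answer: magnetic security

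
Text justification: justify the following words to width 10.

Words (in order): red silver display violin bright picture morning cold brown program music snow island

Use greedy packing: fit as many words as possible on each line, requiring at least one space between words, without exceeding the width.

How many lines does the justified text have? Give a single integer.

Line 1: ['red', 'silver'] (min_width=10, slack=0)
Line 2: ['display'] (min_width=7, slack=3)
Line 3: ['violin'] (min_width=6, slack=4)
Line 4: ['bright'] (min_width=6, slack=4)
Line 5: ['picture'] (min_width=7, slack=3)
Line 6: ['morning'] (min_width=7, slack=3)
Line 7: ['cold', 'brown'] (min_width=10, slack=0)
Line 8: ['program'] (min_width=7, slack=3)
Line 9: ['music', 'snow'] (min_width=10, slack=0)
Line 10: ['island'] (min_width=6, slack=4)
Total lines: 10

Answer: 10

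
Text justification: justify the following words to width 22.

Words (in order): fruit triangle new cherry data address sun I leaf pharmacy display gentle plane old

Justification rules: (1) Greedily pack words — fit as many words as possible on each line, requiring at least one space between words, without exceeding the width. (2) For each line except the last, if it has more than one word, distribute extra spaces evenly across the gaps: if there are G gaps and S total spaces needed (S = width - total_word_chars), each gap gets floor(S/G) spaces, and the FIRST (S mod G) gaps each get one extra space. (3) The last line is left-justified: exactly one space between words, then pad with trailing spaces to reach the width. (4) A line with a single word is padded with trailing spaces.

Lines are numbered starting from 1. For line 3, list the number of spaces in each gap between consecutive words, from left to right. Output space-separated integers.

Line 1: ['fruit', 'triangle', 'new'] (min_width=18, slack=4)
Line 2: ['cherry', 'data', 'address'] (min_width=19, slack=3)
Line 3: ['sun', 'I', 'leaf', 'pharmacy'] (min_width=19, slack=3)
Line 4: ['display', 'gentle', 'plane'] (min_width=20, slack=2)
Line 5: ['old'] (min_width=3, slack=19)

Answer: 2 2 2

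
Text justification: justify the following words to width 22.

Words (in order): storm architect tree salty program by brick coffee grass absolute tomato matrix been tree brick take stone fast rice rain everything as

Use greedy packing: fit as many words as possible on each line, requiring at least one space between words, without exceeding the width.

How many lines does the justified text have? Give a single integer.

Answer: 7

Derivation:
Line 1: ['storm', 'architect', 'tree'] (min_width=20, slack=2)
Line 2: ['salty', 'program', 'by', 'brick'] (min_width=22, slack=0)
Line 3: ['coffee', 'grass', 'absolute'] (min_width=21, slack=1)
Line 4: ['tomato', 'matrix', 'been'] (min_width=18, slack=4)
Line 5: ['tree', 'brick', 'take', 'stone'] (min_width=21, slack=1)
Line 6: ['fast', 'rice', 'rain'] (min_width=14, slack=8)
Line 7: ['everything', 'as'] (min_width=13, slack=9)
Total lines: 7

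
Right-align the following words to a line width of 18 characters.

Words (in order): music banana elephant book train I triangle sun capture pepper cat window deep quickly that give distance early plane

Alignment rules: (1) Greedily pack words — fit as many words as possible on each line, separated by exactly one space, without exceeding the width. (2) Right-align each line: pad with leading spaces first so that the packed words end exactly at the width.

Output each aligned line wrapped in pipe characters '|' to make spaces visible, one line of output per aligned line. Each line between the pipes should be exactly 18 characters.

Answer: |      music banana|
|     elephant book|
|  train I triangle|
|sun capture pepper|
|   cat window deep|
| quickly that give|
|    distance early|
|             plane|

Derivation:
Line 1: ['music', 'banana'] (min_width=12, slack=6)
Line 2: ['elephant', 'book'] (min_width=13, slack=5)
Line 3: ['train', 'I', 'triangle'] (min_width=16, slack=2)
Line 4: ['sun', 'capture', 'pepper'] (min_width=18, slack=0)
Line 5: ['cat', 'window', 'deep'] (min_width=15, slack=3)
Line 6: ['quickly', 'that', 'give'] (min_width=17, slack=1)
Line 7: ['distance', 'early'] (min_width=14, slack=4)
Line 8: ['plane'] (min_width=5, slack=13)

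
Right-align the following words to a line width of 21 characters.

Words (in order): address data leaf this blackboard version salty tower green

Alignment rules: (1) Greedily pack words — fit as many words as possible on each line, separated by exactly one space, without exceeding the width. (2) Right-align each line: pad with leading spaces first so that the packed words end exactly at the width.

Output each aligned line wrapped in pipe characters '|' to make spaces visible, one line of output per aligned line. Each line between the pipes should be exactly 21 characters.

Answer: |    address data leaf|
|      this blackboard|
|  version salty tower|
|                green|

Derivation:
Line 1: ['address', 'data', 'leaf'] (min_width=17, slack=4)
Line 2: ['this', 'blackboard'] (min_width=15, slack=6)
Line 3: ['version', 'salty', 'tower'] (min_width=19, slack=2)
Line 4: ['green'] (min_width=5, slack=16)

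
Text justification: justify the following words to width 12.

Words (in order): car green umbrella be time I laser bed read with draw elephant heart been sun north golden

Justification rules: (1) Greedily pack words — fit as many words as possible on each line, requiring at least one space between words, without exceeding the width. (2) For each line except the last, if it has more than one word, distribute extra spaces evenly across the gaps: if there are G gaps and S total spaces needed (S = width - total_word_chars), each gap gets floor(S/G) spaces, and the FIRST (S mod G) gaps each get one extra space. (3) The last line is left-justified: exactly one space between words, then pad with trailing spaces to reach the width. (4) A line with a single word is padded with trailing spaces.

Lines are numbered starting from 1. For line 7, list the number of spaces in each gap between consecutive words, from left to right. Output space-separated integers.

Answer: 3

Derivation:
Line 1: ['car', 'green'] (min_width=9, slack=3)
Line 2: ['umbrella', 'be'] (min_width=11, slack=1)
Line 3: ['time', 'I', 'laser'] (min_width=12, slack=0)
Line 4: ['bed', 'read'] (min_width=8, slack=4)
Line 5: ['with', 'draw'] (min_width=9, slack=3)
Line 6: ['elephant'] (min_width=8, slack=4)
Line 7: ['heart', 'been'] (min_width=10, slack=2)
Line 8: ['sun', 'north'] (min_width=9, slack=3)
Line 9: ['golden'] (min_width=6, slack=6)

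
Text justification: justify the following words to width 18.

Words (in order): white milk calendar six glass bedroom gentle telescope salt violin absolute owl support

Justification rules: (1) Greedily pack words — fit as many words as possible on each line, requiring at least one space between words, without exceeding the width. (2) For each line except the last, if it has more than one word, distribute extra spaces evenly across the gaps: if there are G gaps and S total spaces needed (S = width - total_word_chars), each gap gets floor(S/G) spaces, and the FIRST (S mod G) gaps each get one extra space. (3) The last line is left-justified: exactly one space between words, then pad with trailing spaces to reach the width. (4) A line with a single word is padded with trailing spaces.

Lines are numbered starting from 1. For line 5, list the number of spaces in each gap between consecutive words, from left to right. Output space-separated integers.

Answer: 4

Derivation:
Line 1: ['white', 'milk'] (min_width=10, slack=8)
Line 2: ['calendar', 'six', 'glass'] (min_width=18, slack=0)
Line 3: ['bedroom', 'gentle'] (min_width=14, slack=4)
Line 4: ['telescope', 'salt'] (min_width=14, slack=4)
Line 5: ['violin', 'absolute'] (min_width=15, slack=3)
Line 6: ['owl', 'support'] (min_width=11, slack=7)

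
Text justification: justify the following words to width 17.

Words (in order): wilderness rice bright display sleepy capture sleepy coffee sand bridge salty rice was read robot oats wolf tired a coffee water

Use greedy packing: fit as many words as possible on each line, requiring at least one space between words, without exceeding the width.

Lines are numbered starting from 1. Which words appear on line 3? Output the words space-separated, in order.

Line 1: ['wilderness', 'rice'] (min_width=15, slack=2)
Line 2: ['bright', 'display'] (min_width=14, slack=3)
Line 3: ['sleepy', 'capture'] (min_width=14, slack=3)
Line 4: ['sleepy', 'coffee'] (min_width=13, slack=4)
Line 5: ['sand', 'bridge', 'salty'] (min_width=17, slack=0)
Line 6: ['rice', 'was', 'read'] (min_width=13, slack=4)
Line 7: ['robot', 'oats', 'wolf'] (min_width=15, slack=2)
Line 8: ['tired', 'a', 'coffee'] (min_width=14, slack=3)
Line 9: ['water'] (min_width=5, slack=12)

Answer: sleepy capture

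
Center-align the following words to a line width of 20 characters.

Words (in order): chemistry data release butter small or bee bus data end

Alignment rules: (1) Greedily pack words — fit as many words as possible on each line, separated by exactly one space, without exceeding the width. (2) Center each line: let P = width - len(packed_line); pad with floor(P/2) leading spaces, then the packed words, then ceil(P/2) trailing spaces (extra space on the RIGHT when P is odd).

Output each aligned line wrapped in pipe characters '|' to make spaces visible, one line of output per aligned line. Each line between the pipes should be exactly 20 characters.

Line 1: ['chemistry', 'data'] (min_width=14, slack=6)
Line 2: ['release', 'butter', 'small'] (min_width=20, slack=0)
Line 3: ['or', 'bee', 'bus', 'data', 'end'] (min_width=19, slack=1)

Answer: |   chemistry data   |
|release butter small|
|or bee bus data end |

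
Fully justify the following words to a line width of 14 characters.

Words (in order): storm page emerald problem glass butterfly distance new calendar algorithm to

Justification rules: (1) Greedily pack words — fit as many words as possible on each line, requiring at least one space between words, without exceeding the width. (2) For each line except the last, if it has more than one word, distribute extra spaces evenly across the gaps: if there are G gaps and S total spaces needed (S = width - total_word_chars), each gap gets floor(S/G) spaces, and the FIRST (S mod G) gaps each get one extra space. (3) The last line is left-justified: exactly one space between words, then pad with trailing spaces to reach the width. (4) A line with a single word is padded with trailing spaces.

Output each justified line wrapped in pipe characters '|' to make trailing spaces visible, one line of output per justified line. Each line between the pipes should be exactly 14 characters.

Line 1: ['storm', 'page'] (min_width=10, slack=4)
Line 2: ['emerald'] (min_width=7, slack=7)
Line 3: ['problem', 'glass'] (min_width=13, slack=1)
Line 4: ['butterfly'] (min_width=9, slack=5)
Line 5: ['distance', 'new'] (min_width=12, slack=2)
Line 6: ['calendar'] (min_width=8, slack=6)
Line 7: ['algorithm', 'to'] (min_width=12, slack=2)

Answer: |storm     page|
|emerald       |
|problem  glass|
|butterfly     |
|distance   new|
|calendar      |
|algorithm to  |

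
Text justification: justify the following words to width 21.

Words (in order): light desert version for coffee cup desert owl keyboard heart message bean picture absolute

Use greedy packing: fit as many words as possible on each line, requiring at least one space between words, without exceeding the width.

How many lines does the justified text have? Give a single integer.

Line 1: ['light', 'desert', 'version'] (min_width=20, slack=1)
Line 2: ['for', 'coffee', 'cup', 'desert'] (min_width=21, slack=0)
Line 3: ['owl', 'keyboard', 'heart'] (min_width=18, slack=3)
Line 4: ['message', 'bean', 'picture'] (min_width=20, slack=1)
Line 5: ['absolute'] (min_width=8, slack=13)
Total lines: 5

Answer: 5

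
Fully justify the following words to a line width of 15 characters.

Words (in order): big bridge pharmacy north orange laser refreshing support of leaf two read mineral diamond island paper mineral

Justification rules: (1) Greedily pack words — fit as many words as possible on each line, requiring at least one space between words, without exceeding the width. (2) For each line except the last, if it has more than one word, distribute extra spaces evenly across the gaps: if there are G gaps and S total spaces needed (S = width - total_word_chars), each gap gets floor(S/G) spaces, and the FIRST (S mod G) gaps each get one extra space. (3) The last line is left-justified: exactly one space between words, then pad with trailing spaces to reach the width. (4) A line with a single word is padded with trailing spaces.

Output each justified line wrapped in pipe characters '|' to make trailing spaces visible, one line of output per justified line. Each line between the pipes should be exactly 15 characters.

Answer: |big      bridge|
|pharmacy  north|
|orange    laser|
|refreshing     |
|support of leaf|
|two        read|
|mineral diamond|
|island    paper|
|mineral        |

Derivation:
Line 1: ['big', 'bridge'] (min_width=10, slack=5)
Line 2: ['pharmacy', 'north'] (min_width=14, slack=1)
Line 3: ['orange', 'laser'] (min_width=12, slack=3)
Line 4: ['refreshing'] (min_width=10, slack=5)
Line 5: ['support', 'of', 'leaf'] (min_width=15, slack=0)
Line 6: ['two', 'read'] (min_width=8, slack=7)
Line 7: ['mineral', 'diamond'] (min_width=15, slack=0)
Line 8: ['island', 'paper'] (min_width=12, slack=3)
Line 9: ['mineral'] (min_width=7, slack=8)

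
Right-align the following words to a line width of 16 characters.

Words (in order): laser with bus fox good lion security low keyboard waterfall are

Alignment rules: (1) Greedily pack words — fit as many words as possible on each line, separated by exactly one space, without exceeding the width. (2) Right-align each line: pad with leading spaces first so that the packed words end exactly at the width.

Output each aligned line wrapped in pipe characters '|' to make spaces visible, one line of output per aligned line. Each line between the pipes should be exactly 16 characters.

Line 1: ['laser', 'with', 'bus'] (min_width=14, slack=2)
Line 2: ['fox', 'good', 'lion'] (min_width=13, slack=3)
Line 3: ['security', 'low'] (min_width=12, slack=4)
Line 4: ['keyboard'] (min_width=8, slack=8)
Line 5: ['waterfall', 'are'] (min_width=13, slack=3)

Answer: |  laser with bus|
|   fox good lion|
|    security low|
|        keyboard|
|   waterfall are|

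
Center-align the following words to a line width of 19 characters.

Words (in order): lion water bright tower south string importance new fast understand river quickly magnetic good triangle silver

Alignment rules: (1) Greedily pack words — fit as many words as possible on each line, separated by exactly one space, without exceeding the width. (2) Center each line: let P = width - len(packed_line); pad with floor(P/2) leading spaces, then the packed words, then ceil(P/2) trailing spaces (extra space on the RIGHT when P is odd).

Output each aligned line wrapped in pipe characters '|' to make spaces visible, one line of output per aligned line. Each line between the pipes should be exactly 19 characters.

Line 1: ['lion', 'water', 'bright'] (min_width=17, slack=2)
Line 2: ['tower', 'south', 'string'] (min_width=18, slack=1)
Line 3: ['importance', 'new', 'fast'] (min_width=19, slack=0)
Line 4: ['understand', 'river'] (min_width=16, slack=3)
Line 5: ['quickly', 'magnetic'] (min_width=16, slack=3)
Line 6: ['good', 'triangle'] (min_width=13, slack=6)
Line 7: ['silver'] (min_width=6, slack=13)

Answer: | lion water bright |
|tower south string |
|importance new fast|
| understand river  |
| quickly magnetic  |
|   good triangle   |
|      silver       |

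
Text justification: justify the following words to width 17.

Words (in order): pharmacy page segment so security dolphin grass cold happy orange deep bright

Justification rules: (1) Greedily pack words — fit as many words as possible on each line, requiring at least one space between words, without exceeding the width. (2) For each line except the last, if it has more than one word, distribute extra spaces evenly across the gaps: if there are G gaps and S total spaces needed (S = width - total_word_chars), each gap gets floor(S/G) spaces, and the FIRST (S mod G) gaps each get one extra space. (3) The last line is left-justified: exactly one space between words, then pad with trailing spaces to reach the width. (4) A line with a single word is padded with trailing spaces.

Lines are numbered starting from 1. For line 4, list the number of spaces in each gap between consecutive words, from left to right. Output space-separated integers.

Answer: 2 1

Derivation:
Line 1: ['pharmacy', 'page'] (min_width=13, slack=4)
Line 2: ['segment', 'so'] (min_width=10, slack=7)
Line 3: ['security', 'dolphin'] (min_width=16, slack=1)
Line 4: ['grass', 'cold', 'happy'] (min_width=16, slack=1)
Line 5: ['orange', 'deep'] (min_width=11, slack=6)
Line 6: ['bright'] (min_width=6, slack=11)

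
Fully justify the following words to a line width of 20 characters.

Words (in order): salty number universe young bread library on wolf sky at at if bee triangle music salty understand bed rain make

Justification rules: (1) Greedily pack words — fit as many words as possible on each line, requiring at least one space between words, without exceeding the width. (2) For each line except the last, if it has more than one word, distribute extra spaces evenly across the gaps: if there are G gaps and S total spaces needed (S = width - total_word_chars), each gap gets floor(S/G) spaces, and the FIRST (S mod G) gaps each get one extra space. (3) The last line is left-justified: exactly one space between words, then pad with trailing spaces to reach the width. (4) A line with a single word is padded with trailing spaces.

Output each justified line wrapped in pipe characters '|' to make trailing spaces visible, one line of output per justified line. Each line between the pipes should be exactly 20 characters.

Line 1: ['salty', 'number'] (min_width=12, slack=8)
Line 2: ['universe', 'young', 'bread'] (min_width=20, slack=0)
Line 3: ['library', 'on', 'wolf', 'sky'] (min_width=19, slack=1)
Line 4: ['at', 'at', 'if', 'bee'] (min_width=12, slack=8)
Line 5: ['triangle', 'music', 'salty'] (min_width=20, slack=0)
Line 6: ['understand', 'bed', 'rain'] (min_width=19, slack=1)
Line 7: ['make'] (min_width=4, slack=16)

Answer: |salty         number|
|universe young bread|
|library  on wolf sky|
|at    at    if   bee|
|triangle music salty|
|understand  bed rain|
|make                |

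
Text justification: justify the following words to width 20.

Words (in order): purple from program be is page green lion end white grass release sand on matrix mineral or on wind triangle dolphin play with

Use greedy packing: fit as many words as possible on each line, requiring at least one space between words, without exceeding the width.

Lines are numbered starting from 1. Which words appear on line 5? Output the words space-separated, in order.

Answer: matrix mineral or on

Derivation:
Line 1: ['purple', 'from', 'program'] (min_width=19, slack=1)
Line 2: ['be', 'is', 'page', 'green'] (min_width=16, slack=4)
Line 3: ['lion', 'end', 'white', 'grass'] (min_width=20, slack=0)
Line 4: ['release', 'sand', 'on'] (min_width=15, slack=5)
Line 5: ['matrix', 'mineral', 'or', 'on'] (min_width=20, slack=0)
Line 6: ['wind', 'triangle'] (min_width=13, slack=7)
Line 7: ['dolphin', 'play', 'with'] (min_width=17, slack=3)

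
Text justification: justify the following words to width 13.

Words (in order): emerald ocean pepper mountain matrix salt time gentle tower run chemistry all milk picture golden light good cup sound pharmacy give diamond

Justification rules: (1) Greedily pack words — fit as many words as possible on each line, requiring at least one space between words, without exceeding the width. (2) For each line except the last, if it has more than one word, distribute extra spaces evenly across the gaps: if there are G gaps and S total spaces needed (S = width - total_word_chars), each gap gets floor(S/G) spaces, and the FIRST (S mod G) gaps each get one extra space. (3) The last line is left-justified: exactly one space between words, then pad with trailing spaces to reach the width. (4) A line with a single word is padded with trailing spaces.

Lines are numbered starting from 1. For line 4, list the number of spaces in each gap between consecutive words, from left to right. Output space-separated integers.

Line 1: ['emerald', 'ocean'] (min_width=13, slack=0)
Line 2: ['pepper'] (min_width=6, slack=7)
Line 3: ['mountain'] (min_width=8, slack=5)
Line 4: ['matrix', 'salt'] (min_width=11, slack=2)
Line 5: ['time', 'gentle'] (min_width=11, slack=2)
Line 6: ['tower', 'run'] (min_width=9, slack=4)
Line 7: ['chemistry', 'all'] (min_width=13, slack=0)
Line 8: ['milk', 'picture'] (min_width=12, slack=1)
Line 9: ['golden', 'light'] (min_width=12, slack=1)
Line 10: ['good', 'cup'] (min_width=8, slack=5)
Line 11: ['sound'] (min_width=5, slack=8)
Line 12: ['pharmacy', 'give'] (min_width=13, slack=0)
Line 13: ['diamond'] (min_width=7, slack=6)

Answer: 3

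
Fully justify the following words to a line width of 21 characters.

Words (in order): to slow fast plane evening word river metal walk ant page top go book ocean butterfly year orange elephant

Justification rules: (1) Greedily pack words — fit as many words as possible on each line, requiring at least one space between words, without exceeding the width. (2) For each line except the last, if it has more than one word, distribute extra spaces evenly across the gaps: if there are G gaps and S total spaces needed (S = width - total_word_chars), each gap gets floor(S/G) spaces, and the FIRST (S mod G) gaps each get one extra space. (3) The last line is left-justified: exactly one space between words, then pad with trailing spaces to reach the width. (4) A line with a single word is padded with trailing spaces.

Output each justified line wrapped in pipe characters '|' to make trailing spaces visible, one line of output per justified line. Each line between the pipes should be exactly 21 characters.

Answer: |to  slow  fast  plane|
|evening   word  river|
|metal  walk  ant page|
|top   go  book  ocean|
|butterfly year orange|
|elephant             |

Derivation:
Line 1: ['to', 'slow', 'fast', 'plane'] (min_width=18, slack=3)
Line 2: ['evening', 'word', 'river'] (min_width=18, slack=3)
Line 3: ['metal', 'walk', 'ant', 'page'] (min_width=19, slack=2)
Line 4: ['top', 'go', 'book', 'ocean'] (min_width=17, slack=4)
Line 5: ['butterfly', 'year', 'orange'] (min_width=21, slack=0)
Line 6: ['elephant'] (min_width=8, slack=13)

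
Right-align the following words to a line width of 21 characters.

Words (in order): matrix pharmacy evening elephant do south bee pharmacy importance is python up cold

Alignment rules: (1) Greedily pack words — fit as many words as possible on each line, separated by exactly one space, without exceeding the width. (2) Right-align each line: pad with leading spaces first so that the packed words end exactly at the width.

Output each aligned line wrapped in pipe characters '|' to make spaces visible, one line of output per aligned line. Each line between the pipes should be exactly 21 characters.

Line 1: ['matrix', 'pharmacy'] (min_width=15, slack=6)
Line 2: ['evening', 'elephant', 'do'] (min_width=19, slack=2)
Line 3: ['south', 'bee', 'pharmacy'] (min_width=18, slack=3)
Line 4: ['importance', 'is', 'python'] (min_width=20, slack=1)
Line 5: ['up', 'cold'] (min_width=7, slack=14)

Answer: |      matrix pharmacy|
|  evening elephant do|
|   south bee pharmacy|
| importance is python|
|              up cold|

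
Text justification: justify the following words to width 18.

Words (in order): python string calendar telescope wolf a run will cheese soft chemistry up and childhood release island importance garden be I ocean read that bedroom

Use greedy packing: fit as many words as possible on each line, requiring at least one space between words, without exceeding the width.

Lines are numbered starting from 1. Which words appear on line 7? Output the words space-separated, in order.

Line 1: ['python', 'string'] (min_width=13, slack=5)
Line 2: ['calendar', 'telescope'] (min_width=18, slack=0)
Line 3: ['wolf', 'a', 'run', 'will'] (min_width=15, slack=3)
Line 4: ['cheese', 'soft'] (min_width=11, slack=7)
Line 5: ['chemistry', 'up', 'and'] (min_width=16, slack=2)
Line 6: ['childhood', 'release'] (min_width=17, slack=1)
Line 7: ['island', 'importance'] (min_width=17, slack=1)
Line 8: ['garden', 'be', 'I', 'ocean'] (min_width=17, slack=1)
Line 9: ['read', 'that', 'bedroom'] (min_width=17, slack=1)

Answer: island importance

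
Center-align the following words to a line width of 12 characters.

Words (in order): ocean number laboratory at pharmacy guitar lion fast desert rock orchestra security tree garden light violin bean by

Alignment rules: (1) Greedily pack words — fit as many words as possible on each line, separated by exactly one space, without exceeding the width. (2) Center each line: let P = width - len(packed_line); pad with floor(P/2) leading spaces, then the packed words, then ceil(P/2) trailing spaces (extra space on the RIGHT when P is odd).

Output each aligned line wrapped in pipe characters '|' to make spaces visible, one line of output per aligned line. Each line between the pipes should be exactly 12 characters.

Answer: |ocean number|
| laboratory |
|at pharmacy |
|guitar lion |
|fast desert |
|    rock    |
| orchestra  |
|  security  |
|tree garden |
|light violin|
|  bean by   |

Derivation:
Line 1: ['ocean', 'number'] (min_width=12, slack=0)
Line 2: ['laboratory'] (min_width=10, slack=2)
Line 3: ['at', 'pharmacy'] (min_width=11, slack=1)
Line 4: ['guitar', 'lion'] (min_width=11, slack=1)
Line 5: ['fast', 'desert'] (min_width=11, slack=1)
Line 6: ['rock'] (min_width=4, slack=8)
Line 7: ['orchestra'] (min_width=9, slack=3)
Line 8: ['security'] (min_width=8, slack=4)
Line 9: ['tree', 'garden'] (min_width=11, slack=1)
Line 10: ['light', 'violin'] (min_width=12, slack=0)
Line 11: ['bean', 'by'] (min_width=7, slack=5)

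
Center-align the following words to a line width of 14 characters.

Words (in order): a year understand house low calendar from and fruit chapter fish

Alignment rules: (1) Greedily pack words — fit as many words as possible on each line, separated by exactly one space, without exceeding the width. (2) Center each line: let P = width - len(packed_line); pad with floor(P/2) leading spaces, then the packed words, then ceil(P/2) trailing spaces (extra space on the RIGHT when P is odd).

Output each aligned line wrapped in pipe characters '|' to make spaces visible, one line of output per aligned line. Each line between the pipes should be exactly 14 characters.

Answer: |    a year    |
|  understand  |
|  house low   |
|calendar from |
|  and fruit   |
| chapter fish |

Derivation:
Line 1: ['a', 'year'] (min_width=6, slack=8)
Line 2: ['understand'] (min_width=10, slack=4)
Line 3: ['house', 'low'] (min_width=9, slack=5)
Line 4: ['calendar', 'from'] (min_width=13, slack=1)
Line 5: ['and', 'fruit'] (min_width=9, slack=5)
Line 6: ['chapter', 'fish'] (min_width=12, slack=2)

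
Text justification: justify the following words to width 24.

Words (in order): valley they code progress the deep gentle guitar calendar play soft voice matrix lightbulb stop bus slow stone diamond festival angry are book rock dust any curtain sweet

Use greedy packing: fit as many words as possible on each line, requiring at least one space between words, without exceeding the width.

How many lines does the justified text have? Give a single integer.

Line 1: ['valley', 'they', 'code'] (min_width=16, slack=8)
Line 2: ['progress', 'the', 'deep', 'gentle'] (min_width=24, slack=0)
Line 3: ['guitar', 'calendar', 'play'] (min_width=20, slack=4)
Line 4: ['soft', 'voice', 'matrix'] (min_width=17, slack=7)
Line 5: ['lightbulb', 'stop', 'bus', 'slow'] (min_width=23, slack=1)
Line 6: ['stone', 'diamond', 'festival'] (min_width=22, slack=2)
Line 7: ['angry', 'are', 'book', 'rock', 'dust'] (min_width=24, slack=0)
Line 8: ['any', 'curtain', 'sweet'] (min_width=17, slack=7)
Total lines: 8

Answer: 8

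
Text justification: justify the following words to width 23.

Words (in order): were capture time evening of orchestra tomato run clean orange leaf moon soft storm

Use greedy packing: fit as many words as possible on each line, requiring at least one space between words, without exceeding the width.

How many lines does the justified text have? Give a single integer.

Answer: 4

Derivation:
Line 1: ['were', 'capture', 'time'] (min_width=17, slack=6)
Line 2: ['evening', 'of', 'orchestra'] (min_width=20, slack=3)
Line 3: ['tomato', 'run', 'clean', 'orange'] (min_width=23, slack=0)
Line 4: ['leaf', 'moon', 'soft', 'storm'] (min_width=20, slack=3)
Total lines: 4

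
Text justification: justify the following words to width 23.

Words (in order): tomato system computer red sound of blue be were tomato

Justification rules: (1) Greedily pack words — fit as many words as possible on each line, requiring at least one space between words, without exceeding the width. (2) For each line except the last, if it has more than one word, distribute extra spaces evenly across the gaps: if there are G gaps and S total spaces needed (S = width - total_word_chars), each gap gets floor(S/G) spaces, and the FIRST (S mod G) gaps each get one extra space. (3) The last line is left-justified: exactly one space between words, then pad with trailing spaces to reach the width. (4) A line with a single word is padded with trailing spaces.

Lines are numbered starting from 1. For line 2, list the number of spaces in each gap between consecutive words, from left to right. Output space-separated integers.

Answer: 2 2 2 1

Derivation:
Line 1: ['tomato', 'system', 'computer'] (min_width=22, slack=1)
Line 2: ['red', 'sound', 'of', 'blue', 'be'] (min_width=20, slack=3)
Line 3: ['were', 'tomato'] (min_width=11, slack=12)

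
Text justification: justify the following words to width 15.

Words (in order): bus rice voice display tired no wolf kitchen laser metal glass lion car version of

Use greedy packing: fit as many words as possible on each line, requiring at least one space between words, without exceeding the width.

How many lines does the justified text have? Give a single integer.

Answer: 6

Derivation:
Line 1: ['bus', 'rice', 'voice'] (min_width=14, slack=1)
Line 2: ['display', 'tired'] (min_width=13, slack=2)
Line 3: ['no', 'wolf', 'kitchen'] (min_width=15, slack=0)
Line 4: ['laser', 'metal'] (min_width=11, slack=4)
Line 5: ['glass', 'lion', 'car'] (min_width=14, slack=1)
Line 6: ['version', 'of'] (min_width=10, slack=5)
Total lines: 6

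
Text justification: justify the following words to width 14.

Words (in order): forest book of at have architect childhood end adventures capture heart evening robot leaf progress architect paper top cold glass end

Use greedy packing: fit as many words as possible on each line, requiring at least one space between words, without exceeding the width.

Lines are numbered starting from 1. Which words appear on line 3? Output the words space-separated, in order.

Line 1: ['forest', 'book', 'of'] (min_width=14, slack=0)
Line 2: ['at', 'have'] (min_width=7, slack=7)
Line 3: ['architect'] (min_width=9, slack=5)
Line 4: ['childhood', 'end'] (min_width=13, slack=1)
Line 5: ['adventures'] (min_width=10, slack=4)
Line 6: ['capture', 'heart'] (min_width=13, slack=1)
Line 7: ['evening', 'robot'] (min_width=13, slack=1)
Line 8: ['leaf', 'progress'] (min_width=13, slack=1)
Line 9: ['architect'] (min_width=9, slack=5)
Line 10: ['paper', 'top', 'cold'] (min_width=14, slack=0)
Line 11: ['glass', 'end'] (min_width=9, slack=5)

Answer: architect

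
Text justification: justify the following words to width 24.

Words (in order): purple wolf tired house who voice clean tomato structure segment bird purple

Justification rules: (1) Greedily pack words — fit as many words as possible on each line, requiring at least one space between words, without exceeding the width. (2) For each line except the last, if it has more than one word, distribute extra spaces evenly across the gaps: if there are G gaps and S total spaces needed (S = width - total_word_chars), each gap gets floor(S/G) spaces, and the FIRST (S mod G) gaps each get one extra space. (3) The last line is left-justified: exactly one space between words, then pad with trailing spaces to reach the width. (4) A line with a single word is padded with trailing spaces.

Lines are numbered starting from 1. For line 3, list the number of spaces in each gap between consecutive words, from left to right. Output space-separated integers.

Answer: 2 2

Derivation:
Line 1: ['purple', 'wolf', 'tired', 'house'] (min_width=23, slack=1)
Line 2: ['who', 'voice', 'clean', 'tomato'] (min_width=22, slack=2)
Line 3: ['structure', 'segment', 'bird'] (min_width=22, slack=2)
Line 4: ['purple'] (min_width=6, slack=18)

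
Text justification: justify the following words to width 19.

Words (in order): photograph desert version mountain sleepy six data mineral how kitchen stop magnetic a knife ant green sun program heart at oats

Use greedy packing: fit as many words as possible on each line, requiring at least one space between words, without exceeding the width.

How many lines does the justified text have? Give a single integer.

Answer: 8

Derivation:
Line 1: ['photograph', 'desert'] (min_width=17, slack=2)
Line 2: ['version', 'mountain'] (min_width=16, slack=3)
Line 3: ['sleepy', 'six', 'data'] (min_width=15, slack=4)
Line 4: ['mineral', 'how', 'kitchen'] (min_width=19, slack=0)
Line 5: ['stop', 'magnetic', 'a'] (min_width=15, slack=4)
Line 6: ['knife', 'ant', 'green', 'sun'] (min_width=19, slack=0)
Line 7: ['program', 'heart', 'at'] (min_width=16, slack=3)
Line 8: ['oats'] (min_width=4, slack=15)
Total lines: 8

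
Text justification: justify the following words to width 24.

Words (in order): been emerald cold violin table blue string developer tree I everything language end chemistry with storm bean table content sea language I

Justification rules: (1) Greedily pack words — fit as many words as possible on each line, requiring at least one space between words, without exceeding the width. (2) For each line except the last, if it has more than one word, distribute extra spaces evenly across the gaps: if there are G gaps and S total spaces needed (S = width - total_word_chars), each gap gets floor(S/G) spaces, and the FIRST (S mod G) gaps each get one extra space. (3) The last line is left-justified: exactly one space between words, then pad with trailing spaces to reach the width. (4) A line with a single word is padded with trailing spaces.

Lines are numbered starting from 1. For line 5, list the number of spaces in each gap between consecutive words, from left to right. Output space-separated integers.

Line 1: ['been', 'emerald', 'cold', 'violin'] (min_width=24, slack=0)
Line 2: ['table', 'blue', 'string'] (min_width=17, slack=7)
Line 3: ['developer', 'tree', 'I'] (min_width=16, slack=8)
Line 4: ['everything', 'language', 'end'] (min_width=23, slack=1)
Line 5: ['chemistry', 'with', 'storm'] (min_width=20, slack=4)
Line 6: ['bean', 'table', 'content', 'sea'] (min_width=22, slack=2)
Line 7: ['language', 'I'] (min_width=10, slack=14)

Answer: 3 3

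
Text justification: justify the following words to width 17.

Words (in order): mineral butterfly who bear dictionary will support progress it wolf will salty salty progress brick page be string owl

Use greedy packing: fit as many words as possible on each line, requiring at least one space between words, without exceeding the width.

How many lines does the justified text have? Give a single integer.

Answer: 9

Derivation:
Line 1: ['mineral', 'butterfly'] (min_width=17, slack=0)
Line 2: ['who', 'bear'] (min_width=8, slack=9)
Line 3: ['dictionary', 'will'] (min_width=15, slack=2)
Line 4: ['support', 'progress'] (min_width=16, slack=1)
Line 5: ['it', 'wolf', 'will'] (min_width=12, slack=5)
Line 6: ['salty', 'salty'] (min_width=11, slack=6)
Line 7: ['progress', 'brick'] (min_width=14, slack=3)
Line 8: ['page', 'be', 'string'] (min_width=14, slack=3)
Line 9: ['owl'] (min_width=3, slack=14)
Total lines: 9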